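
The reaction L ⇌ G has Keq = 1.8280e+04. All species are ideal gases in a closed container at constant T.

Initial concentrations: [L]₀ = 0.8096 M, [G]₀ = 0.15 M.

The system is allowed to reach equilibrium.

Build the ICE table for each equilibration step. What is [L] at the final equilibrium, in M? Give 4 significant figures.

Q₀ = 0.1853 vs Keq = 1.8280e+04 ⇒ Q<K, forward
Step 1:
                  L         G
  init       0.8096      0.15
  Δ         -0.8095    0.8095
  eq      5.2492e-05    0.9595
  solve Keq expr → x = 0.8095; check Q = 1.8280e+04

[L]_eq = 5.2492e-05 M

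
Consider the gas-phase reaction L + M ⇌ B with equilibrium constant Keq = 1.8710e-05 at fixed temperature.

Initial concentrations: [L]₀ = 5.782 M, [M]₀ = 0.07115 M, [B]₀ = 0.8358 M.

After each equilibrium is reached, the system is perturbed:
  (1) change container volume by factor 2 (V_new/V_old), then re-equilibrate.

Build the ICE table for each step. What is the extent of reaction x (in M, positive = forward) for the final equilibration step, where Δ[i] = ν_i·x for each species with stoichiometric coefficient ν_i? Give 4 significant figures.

x = -2.8068e-05 M

Q₀ = 2.032 vs Keq = 1.8710e-05 ⇒ Q>K, reverse
Step 1:
                   L          M          B
  Initial      5.782    0.07115     0.8358
  Change      0.8357     0.8357    -0.8357
  Equil        6.618     0.9068 1.1228e-04
  solve Keq expr → x = -0.8357; check Q = 1.8710e-05
Then change container volume by factor 2 (V_new/V_old).
Step 2:
                   L          M          B
  Initial      3.309     0.4534 5.6141e-05
  Change  2.8068e-05 2.8068e-05 -2.8068e-05
  Equil        3.309     0.4534 2.8072e-05
  solve Keq expr → x = -2.8068e-05; check Q = 1.8710e-05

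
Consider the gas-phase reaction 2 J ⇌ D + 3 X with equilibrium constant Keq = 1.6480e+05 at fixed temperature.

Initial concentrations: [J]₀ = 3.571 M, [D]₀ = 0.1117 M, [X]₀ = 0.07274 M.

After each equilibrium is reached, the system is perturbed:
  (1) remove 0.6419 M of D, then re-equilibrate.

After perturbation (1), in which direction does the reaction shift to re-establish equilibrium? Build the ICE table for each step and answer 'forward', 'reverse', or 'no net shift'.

Direction: forward

Q₀ = 3.3713e-06 vs Keq = 1.6480e+05 ⇒ Q<K, forward
Step 1:
                   J          D          X
  I            3.571     0.1117    0.07274
  C           -3.529      1.765      5.294
  E          0.04194      1.876      5.366
  solve Keq expr → x = 1.765; check Q = 1.6480e+05
Then remove 0.6419 M of D.
Step 2:
                   J          D          X
  I          0.04194      1.234      5.366
  C        -0.007759    0.00388    0.01164
  E          0.03419      1.238      5.378
  solve Keq expr → x = 0.00388; check Q = 1.6480e+05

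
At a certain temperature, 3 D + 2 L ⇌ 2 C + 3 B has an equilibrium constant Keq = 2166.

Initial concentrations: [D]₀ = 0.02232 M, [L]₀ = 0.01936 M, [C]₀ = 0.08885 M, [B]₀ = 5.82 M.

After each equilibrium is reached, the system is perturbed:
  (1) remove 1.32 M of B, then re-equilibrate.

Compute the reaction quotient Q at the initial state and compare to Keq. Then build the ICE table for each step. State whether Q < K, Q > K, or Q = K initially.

Q₀ = 3.7341e+08; Q > K (proceeds reverse)

Q₀ = 3.7341e+08 vs Keq = 2166 ⇒ Q>K, reverse
Step 1:
                    D           L           C           B
  Initial     0.02232     0.01936     0.08885        5.82
  Change       0.1103     0.07354    -0.07354     -0.1103
  Equil        0.1326      0.0929     0.01531        5.71
  solve Keq expr → x = -0.03677; check Q = 2166
Then remove 1.32 M of B.
Step 2:
                    D           L           C           B
  Initial      0.1326      0.0929     0.01531        4.39
  Change    -0.006869   -0.004579    0.004579    0.006869
  Equil        0.1258     0.08832     0.01989       4.397
  solve Keq expr → x = 0.00229; check Q = 2166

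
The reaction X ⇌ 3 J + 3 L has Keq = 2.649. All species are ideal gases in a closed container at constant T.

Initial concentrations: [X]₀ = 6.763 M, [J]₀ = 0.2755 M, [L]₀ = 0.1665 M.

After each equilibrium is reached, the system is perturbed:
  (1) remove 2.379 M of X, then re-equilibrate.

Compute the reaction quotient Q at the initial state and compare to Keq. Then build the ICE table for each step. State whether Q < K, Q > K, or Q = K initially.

Q₀ = 1.4271e-05 vs Keq = 2.649 ⇒ Q<K, forward
Step 1:
                    X           J           L
  init          6.763      0.2755      0.1665
  Δ           -0.4596       1.379       1.379
  eq            6.303       1.654       1.545
  solve Keq expr → x = 0.4596; check Q = 2.649
Then remove 2.379 M of X.
Step 2:
                    X           J           L
  init          3.924       1.654       1.545
  Δ           0.03962     -0.1189     -0.1189
  eq            3.964       1.535       1.426
  solve Keq expr → x = -0.03962; check Q = 2.649

Q₀ = 1.4271e-05; Q < K (proceeds forward)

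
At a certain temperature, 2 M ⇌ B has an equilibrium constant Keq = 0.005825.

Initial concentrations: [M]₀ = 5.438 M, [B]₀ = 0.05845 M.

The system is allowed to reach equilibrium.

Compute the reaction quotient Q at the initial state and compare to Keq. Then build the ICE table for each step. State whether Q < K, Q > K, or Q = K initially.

Q₀ = 0.001977 vs Keq = 0.005825 ⇒ Q<K, forward
Step 1:
                    M           B
  init          5.438     0.05845
  Δ           -0.2024      0.1012
  eq            5.236      0.1597
  solve Keq expr → x = 0.1012; check Q = 0.005825

Q₀ = 0.001977; Q < K (proceeds forward)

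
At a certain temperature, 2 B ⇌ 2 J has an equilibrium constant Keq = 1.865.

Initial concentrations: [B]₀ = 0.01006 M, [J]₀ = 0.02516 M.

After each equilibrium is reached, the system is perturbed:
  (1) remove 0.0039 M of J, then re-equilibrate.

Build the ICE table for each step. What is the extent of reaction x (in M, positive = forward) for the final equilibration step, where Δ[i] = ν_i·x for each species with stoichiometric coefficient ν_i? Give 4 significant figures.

Q₀ = 6.255 vs Keq = 1.865 ⇒ Q>K, reverse
Step 1:
                   B          J
  init       0.01006    0.02516
  Δ         0.004828  -0.004828
  eq         0.01489    0.02033
  solve Keq expr → x = -0.002414; check Q = 1.865
Then remove 0.0039 M of J.
Step 2:
                   B          J
  init       0.01489    0.01643
  Δ        -0.001649   0.001649
  eq         0.01324    0.01808
  solve Keq expr → x = 8.2430e-04; check Q = 1.865

x = 8.2430e-04 M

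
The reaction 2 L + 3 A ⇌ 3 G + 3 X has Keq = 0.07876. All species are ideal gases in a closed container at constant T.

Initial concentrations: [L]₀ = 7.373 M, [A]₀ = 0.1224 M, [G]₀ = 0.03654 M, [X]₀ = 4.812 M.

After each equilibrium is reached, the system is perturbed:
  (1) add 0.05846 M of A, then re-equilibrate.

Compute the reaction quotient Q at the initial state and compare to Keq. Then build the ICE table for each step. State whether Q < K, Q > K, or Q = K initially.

Q₀ = 0.05453; Q < K (proceeds forward)

Q₀ = 0.05453 vs Keq = 0.07876 ⇒ Q<K, forward
Step 1:
                   L          A          G          X
  Initial      7.373     0.1224    0.03654      4.812
  Change   -0.002356  -0.003533   0.003533   0.003533
  Equil        7.371     0.1189    0.04007      4.816
  solve Keq expr → x = 0.001178; check Q = 0.07876
Then add 0.05846 M of A.
Step 2:
                   L          A          G          X
  Initial      7.371     0.1773    0.04007      4.816
  Change    -0.00972   -0.01458    0.01458    0.01458
  Equil        7.361     0.1627    0.05465       4.83
  solve Keq expr → x = 0.00486; check Q = 0.07876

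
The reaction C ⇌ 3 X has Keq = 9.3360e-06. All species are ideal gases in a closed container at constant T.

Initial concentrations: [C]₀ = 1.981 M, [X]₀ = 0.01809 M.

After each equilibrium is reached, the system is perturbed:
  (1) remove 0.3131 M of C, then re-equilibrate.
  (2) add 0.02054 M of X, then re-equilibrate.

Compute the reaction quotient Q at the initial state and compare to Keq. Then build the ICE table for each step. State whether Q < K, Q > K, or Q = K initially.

Q₀ = 2.9883e-06; Q < K (proceeds forward)

Q₀ = 2.9883e-06 vs Keq = 9.3360e-06 ⇒ Q<K, forward
Step 1:
                   C          X
  Initial      1.981    0.01809
  Change   -0.002781   0.008343
  Equil        1.978    0.02643
  solve Keq expr → x = 0.002781; check Q = 9.3360e-06
Then remove 0.3131 M of C.
Step 2:
                   C          X
  Initial      1.665    0.02643
  Change  4.9097e-04  -0.001473
  Equil        1.666    0.02496
  solve Keq expr → x = -4.9097e-04; check Q = 9.3360e-06
Then add 0.02054 M of X.
Step 3:
                   C          X
  Initial      1.666     0.0455
  Change    0.006835   -0.02051
  Equil        1.672    0.02499
  solve Keq expr → x = -0.006835; check Q = 9.3360e-06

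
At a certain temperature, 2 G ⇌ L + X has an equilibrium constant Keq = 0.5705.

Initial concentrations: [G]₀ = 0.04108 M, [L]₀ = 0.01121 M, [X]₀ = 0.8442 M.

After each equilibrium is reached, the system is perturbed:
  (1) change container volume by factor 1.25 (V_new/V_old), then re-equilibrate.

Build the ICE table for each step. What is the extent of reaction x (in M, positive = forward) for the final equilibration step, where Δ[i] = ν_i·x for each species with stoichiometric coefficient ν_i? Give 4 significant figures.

x = 0 M

Q₀ = 5.608 vs Keq = 0.5705 ⇒ Q>K, reverse
Step 1:
                    G           L           X
  Initial     0.04108     0.01121      0.8442
  Change       0.0177    -0.00885    -0.00885
  Equil       0.05878     0.00236      0.8353
  solve Keq expr → x = -0.00885; check Q = 0.5705
Then change container volume by factor 1.25 (V_new/V_old).
Step 2:
                    G           L           X
  Initial     0.04702    0.001888      0.6683
  Change            0           0           0
  Equil       0.04702    0.001888      0.6683
  solve Keq expr → x = 0; check Q = 0.5705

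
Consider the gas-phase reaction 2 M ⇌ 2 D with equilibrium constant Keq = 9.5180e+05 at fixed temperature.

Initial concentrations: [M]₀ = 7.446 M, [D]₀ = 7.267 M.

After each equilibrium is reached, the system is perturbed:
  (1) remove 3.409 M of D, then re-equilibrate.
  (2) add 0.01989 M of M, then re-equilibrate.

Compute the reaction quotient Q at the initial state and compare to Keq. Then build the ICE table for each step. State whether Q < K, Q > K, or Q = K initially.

Q₀ = 0.9525; Q < K (proceeds forward)

Q₀ = 0.9525 vs Keq = 9.5180e+05 ⇒ Q<K, forward
Step 1:
                    M           D
  init          7.446       7.267
  Δ            -7.431       7.431
  eq          0.01507        14.7
  solve Keq expr → x = 3.715; check Q = 9.5180e+05
Then remove 3.409 M of D.
Step 2:
                    M           D
  init        0.01507       11.29
  Δ         -0.003491    0.003491
  eq          0.01157       11.29
  solve Keq expr → x = 0.001745; check Q = 9.5180e+05
Then add 0.01989 M of M.
Step 3:
                    M           D
  init        0.03146       11.29
  Δ          -0.01987     0.01987
  eq           0.0116       11.31
  solve Keq expr → x = 0.009935; check Q = 9.5180e+05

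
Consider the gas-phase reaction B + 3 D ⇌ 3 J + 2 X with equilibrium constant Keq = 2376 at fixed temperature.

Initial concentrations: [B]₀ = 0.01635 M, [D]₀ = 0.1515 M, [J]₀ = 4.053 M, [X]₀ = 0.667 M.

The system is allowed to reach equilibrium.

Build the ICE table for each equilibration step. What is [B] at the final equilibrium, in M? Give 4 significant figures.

[B]_eq = 0.09719 M

Q₀ = 5.2099e+05 vs Keq = 2376 ⇒ Q>K, reverse
Step 1:
                  B         D         J         X
  init      0.01635    0.1515     4.053     0.667
  Δ         0.08084    0.2425   -0.2425   -0.1617
  eq        0.09719     0.394      3.81    0.5053
  solve Keq expr → x = -0.08084; check Q = 2376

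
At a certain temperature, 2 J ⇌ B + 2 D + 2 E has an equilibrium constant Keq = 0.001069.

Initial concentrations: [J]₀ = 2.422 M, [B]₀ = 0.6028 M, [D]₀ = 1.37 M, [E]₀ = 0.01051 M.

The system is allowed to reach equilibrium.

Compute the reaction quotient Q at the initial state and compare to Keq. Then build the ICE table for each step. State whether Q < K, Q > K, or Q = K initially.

Q₀ = 2.1305e-05 vs Keq = 0.001069 ⇒ Q<K, forward
Step 1:
                  J         B         D         E
  I           2.422    0.6028      1.37   0.01051
  C        -0.05762   0.02881   0.05762   0.05762
  E           2.364    0.6316     1.428   0.06813
  solve Keq expr → x = 0.02881; check Q = 0.001069

Q₀ = 2.1305e-05; Q < K (proceeds forward)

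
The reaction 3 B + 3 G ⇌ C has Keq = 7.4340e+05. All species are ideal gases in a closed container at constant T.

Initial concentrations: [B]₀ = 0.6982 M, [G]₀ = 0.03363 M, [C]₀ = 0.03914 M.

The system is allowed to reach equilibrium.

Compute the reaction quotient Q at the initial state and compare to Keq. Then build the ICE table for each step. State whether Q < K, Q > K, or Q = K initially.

Q₀ = 3023 vs Keq = 7.4340e+05 ⇒ Q<K, forward
Step 1:
                    B           G           C
  Initial      0.6982     0.03363     0.03914
  Change     -0.02763    -0.02763    0.009211
  Equil        0.6706    0.005997     0.04835
  solve Keq expr → x = 0.009211; check Q = 7.4340e+05

Q₀ = 3023; Q < K (proceeds forward)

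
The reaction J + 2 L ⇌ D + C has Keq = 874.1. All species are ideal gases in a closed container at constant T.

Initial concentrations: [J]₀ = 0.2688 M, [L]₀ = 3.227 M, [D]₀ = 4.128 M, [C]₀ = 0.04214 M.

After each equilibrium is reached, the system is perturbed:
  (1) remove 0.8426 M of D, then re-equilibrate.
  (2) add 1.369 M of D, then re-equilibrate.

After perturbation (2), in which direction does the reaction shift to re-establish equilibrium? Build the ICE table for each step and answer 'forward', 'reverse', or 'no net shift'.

Direction: reverse

Q₀ = 0.06215 vs Keq = 874.1 ⇒ Q<K, forward
Step 1:
                    J           L           D           C
  I            0.2688       3.227       4.128     0.04214
  C           -0.2686     -0.5372      0.2686      0.2686
  E        2.1601e-04        2.69       4.397      0.3107
  solve Keq expr → x = 0.2686; check Q = 874.1
Then remove 0.8426 M of D.
Step 2:
                    J           L           D           C
  I        2.1601e-04        2.69       3.554      0.3107
  C       -4.1362e-05 -8.2725e-05  4.1362e-05  4.1362e-05
  E        1.7465e-04        2.69       3.554      0.3108
  solve Keq expr → x = 4.1362e-05; check Q = 874.1
Then add 1.369 M of D.
Step 3:
                    J           L           D           C
  I        1.7465e-04        2.69       4.923      0.3108
  C        6.7195e-05  1.3439e-04 -6.7195e-05 -6.7195e-05
  E        2.4184e-04        2.69       4.923      0.3107
  solve Keq expr → x = -6.7195e-05; check Q = 874.1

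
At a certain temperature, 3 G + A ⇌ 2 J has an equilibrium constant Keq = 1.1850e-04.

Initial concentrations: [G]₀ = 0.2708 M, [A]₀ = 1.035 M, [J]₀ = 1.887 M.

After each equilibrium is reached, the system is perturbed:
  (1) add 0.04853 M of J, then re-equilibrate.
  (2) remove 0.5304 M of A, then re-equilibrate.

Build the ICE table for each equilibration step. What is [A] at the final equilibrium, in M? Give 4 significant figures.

[A]_eq = 1.437 M

Q₀ = 173.2 vs Keq = 1.1850e-04 ⇒ Q>K, reverse
Step 1:
                   G          A          J
  init        0.2708      1.035      1.887
  Δ            2.713     0.9044     -1.809
  eq           2.984      1.939    0.07815
  solve Keq expr → x = -0.9044; check Q = 1.1850e-04
Then add 0.04853 M of J.
Step 2:
                   G          A          J
  init         2.984      1.939     0.1267
  Δ          0.06806    0.02269   -0.04537
  eq           3.052      1.962    0.08131
  solve Keq expr → x = -0.02269; check Q = 1.1850e-04
Then remove 0.5304 M of A.
Step 3:
                   G          A          J
  init         3.052      1.432    0.08131
  Δ          0.01672   0.005573   -0.01115
  eq           3.069      1.437    0.07016
  solve Keq expr → x = -0.005573; check Q = 1.1850e-04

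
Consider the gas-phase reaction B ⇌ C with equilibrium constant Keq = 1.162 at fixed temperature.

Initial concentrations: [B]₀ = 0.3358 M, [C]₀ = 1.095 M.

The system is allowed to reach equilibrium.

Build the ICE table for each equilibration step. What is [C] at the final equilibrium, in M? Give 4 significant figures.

[C]_eq = 0.769 M

Q₀ = 3.261 vs Keq = 1.162 ⇒ Q>K, reverse
Step 1:
                  B         C
  I          0.3358     1.095
  C           0.326    -0.326
  E          0.6618     0.769
  solve Keq expr → x = -0.326; check Q = 1.162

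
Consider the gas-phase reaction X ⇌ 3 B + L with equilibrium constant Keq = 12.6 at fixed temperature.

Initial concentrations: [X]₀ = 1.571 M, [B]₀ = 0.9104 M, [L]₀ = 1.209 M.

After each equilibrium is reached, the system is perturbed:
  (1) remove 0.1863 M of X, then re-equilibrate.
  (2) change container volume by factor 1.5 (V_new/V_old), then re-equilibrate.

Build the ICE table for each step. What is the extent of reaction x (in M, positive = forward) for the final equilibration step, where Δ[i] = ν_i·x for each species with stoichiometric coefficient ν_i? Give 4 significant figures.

x = 0.1455 M

Q₀ = 0.5807 vs Keq = 12.6 ⇒ Q<K, forward
Step 1:
                  X         B         L
  Initial     1.571    0.9104     1.209
  Change    -0.3957     1.187    0.3957
  Equil       1.175     2.098     1.605
  solve Keq expr → x = 0.3957; check Q = 12.6
Then remove 0.1863 M of X.
Step 2:
                  X         B         L
  Initial     0.989     2.098     1.605
  Change    0.02873  -0.08619  -0.02873
  Equil       1.018     2.011     1.576
  solve Keq expr → x = -0.02873; check Q = 12.6
Then change container volume by factor 1.5 (V_new/V_old).
Step 3:
                  X         B         L
  Initial    0.6785     1.341     1.051
  Change    -0.1455    0.4365    0.1455
  Equil       0.533     1.777     1.196
  solve Keq expr → x = 0.1455; check Q = 12.6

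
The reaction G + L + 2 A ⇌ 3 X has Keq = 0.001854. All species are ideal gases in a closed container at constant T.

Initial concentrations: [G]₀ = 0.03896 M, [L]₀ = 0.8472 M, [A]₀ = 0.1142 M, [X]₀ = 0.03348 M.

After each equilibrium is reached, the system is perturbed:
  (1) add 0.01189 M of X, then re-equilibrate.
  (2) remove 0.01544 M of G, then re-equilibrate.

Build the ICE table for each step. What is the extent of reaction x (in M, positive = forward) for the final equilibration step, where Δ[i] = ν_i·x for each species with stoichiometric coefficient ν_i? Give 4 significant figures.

x = -4.1171e-04 M

Q₀ = 0.08718 vs Keq = 0.001854 ⇒ Q>K, reverse
Step 1:
                  G         L         A         X
  Initial   0.03896    0.8472    0.1142   0.03348
  Change   0.007584  0.007584   0.01517  -0.02275
  Equil     0.04654    0.8548    0.1294   0.01073
  solve Keq expr → x = -0.007584; check Q = 0.001854
Then add 0.01189 M of X.
Step 2:
                  G         L         A         X
  Initial   0.04654    0.8548    0.1294   0.02262
  Change   0.003725  0.003725  0.007451  -0.01118
  Equil     0.05027    0.8585    0.1368   0.01144
  solve Keq expr → x = -0.003725; check Q = 0.001854
Then remove 0.01544 M of G.
Step 3:
                  G         L         A         X
  Initial   0.03483    0.8585    0.1368   0.01144
  Change  4.1171e-04 4.1171e-04 8.2342e-04 -0.001235
  Equil     0.03524    0.8589    0.1376   0.01021
  solve Keq expr → x = -4.1171e-04; check Q = 0.001854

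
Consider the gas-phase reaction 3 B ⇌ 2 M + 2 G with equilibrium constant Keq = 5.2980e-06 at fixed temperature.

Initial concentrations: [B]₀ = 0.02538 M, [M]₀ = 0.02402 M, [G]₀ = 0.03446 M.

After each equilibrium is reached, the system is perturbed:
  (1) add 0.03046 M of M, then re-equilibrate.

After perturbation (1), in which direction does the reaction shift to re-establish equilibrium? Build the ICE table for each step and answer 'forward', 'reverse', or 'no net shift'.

Q₀ = 0.04191 vs Keq = 5.2980e-06 ⇒ Q>K, reverse
Step 1:
                  B         M         G
  init      0.02538   0.02402   0.03446
  Δ         0.03232  -0.02155  -0.02155
  eq         0.0577  0.002471   0.01291
  solve Keq expr → x = -0.01077; check Q = 5.2980e-06
Then add 0.03046 M of M.
Step 2:
                  B         M         G
  init       0.0577   0.03293   0.01291
  Δ         0.01623  -0.01082  -0.01082
  eq        0.07393   0.02211  0.002092
  solve Keq expr → x = -0.005409; check Q = 5.2980e-06

Direction: reverse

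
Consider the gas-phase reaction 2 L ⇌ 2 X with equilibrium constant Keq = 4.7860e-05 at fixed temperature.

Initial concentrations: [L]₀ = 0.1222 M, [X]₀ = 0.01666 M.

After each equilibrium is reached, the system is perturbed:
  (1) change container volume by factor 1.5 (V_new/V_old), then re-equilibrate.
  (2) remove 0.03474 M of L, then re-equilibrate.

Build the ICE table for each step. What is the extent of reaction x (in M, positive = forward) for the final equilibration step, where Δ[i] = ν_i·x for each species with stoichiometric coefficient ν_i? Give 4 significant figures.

Q₀ = 0.01859 vs Keq = 4.7860e-05 ⇒ Q>K, reverse
Step 1:
                    L           X
  Initial      0.1222     0.01666
  Change      0.01571    -0.01571
  Equil        0.1379  9.5405e-04
  solve Keq expr → x = -0.007853; check Q = 4.7860e-05
Then change container volume by factor 1.5 (V_new/V_old).
Step 2:
                    L           X
  Initial     0.09194  6.3603e-04
  Change            0           0
  Equil       0.09194  6.3603e-04
  solve Keq expr → x = 0; check Q = 4.7860e-05
Then remove 0.03474 M of L.
Step 3:
                    L           X
  Initial      0.0572  6.3603e-04
  Change   2.3868e-04 -2.3868e-04
  Equil       0.05744  3.9735e-04
  solve Keq expr → x = -1.1934e-04; check Q = 4.7860e-05

x = -1.1934e-04 M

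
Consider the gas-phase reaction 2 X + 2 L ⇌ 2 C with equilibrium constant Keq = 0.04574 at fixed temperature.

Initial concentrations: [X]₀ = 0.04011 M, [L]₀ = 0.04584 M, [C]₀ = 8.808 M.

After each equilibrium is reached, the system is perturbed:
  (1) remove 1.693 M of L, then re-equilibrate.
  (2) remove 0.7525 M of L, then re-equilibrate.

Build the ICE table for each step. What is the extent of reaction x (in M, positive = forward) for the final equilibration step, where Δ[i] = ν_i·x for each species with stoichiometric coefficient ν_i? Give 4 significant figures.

x = -0.1507 M

Q₀ = 2.2949e+07 vs Keq = 0.04574 ⇒ Q>K, reverse
Step 1:
                  X         L         C
  Initial   0.04011   0.04584     8.808
  Change      4.464     4.464    -4.464
  Equil       4.504      4.51     4.344
  solve Keq expr → x = -2.232; check Q = 0.04574
Then remove 1.693 M of L.
Step 2:
                  X         L         C
  Initial     4.504     2.817     4.344
  Change     0.6051    0.6051   -0.6051
  Equil       5.109     3.422     3.739
  solve Keq expr → x = -0.3026; check Q = 0.04574
Then remove 0.7525 M of L.
Step 3:
                  X         L         C
  Initial     5.109     2.669     3.739
  Change     0.3014    0.3014   -0.3014
  Equil       5.411     2.971     3.438
  solve Keq expr → x = -0.1507; check Q = 0.04574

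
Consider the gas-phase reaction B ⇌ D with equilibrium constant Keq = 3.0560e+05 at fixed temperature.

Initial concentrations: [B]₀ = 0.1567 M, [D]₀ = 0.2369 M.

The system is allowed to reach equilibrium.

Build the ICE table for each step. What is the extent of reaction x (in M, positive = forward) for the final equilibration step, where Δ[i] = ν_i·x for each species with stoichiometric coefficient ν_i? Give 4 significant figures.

x = 0.1567 M

Q₀ = 1.512 vs Keq = 3.0560e+05 ⇒ Q<K, forward
Step 1:
                    B           D
  Initial      0.1567      0.2369
  Change      -0.1567      0.1567
  Equil    1.2880e-06      0.3936
  solve Keq expr → x = 0.1567; check Q = 3.0560e+05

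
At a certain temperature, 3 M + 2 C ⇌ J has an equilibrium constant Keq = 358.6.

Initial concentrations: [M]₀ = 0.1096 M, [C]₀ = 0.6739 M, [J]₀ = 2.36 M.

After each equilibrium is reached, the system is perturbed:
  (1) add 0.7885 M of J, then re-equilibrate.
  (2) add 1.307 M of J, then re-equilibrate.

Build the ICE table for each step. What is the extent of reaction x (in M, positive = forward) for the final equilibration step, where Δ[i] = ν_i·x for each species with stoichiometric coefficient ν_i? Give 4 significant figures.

Q₀ = 3947 vs Keq = 358.6 ⇒ Q>K, reverse
Step 1:
                  M         C         J
  I          0.1096    0.6739      2.36
  C          0.1159   0.07729  -0.03864
  E          0.2255    0.7512     2.321
  solve Keq expr → x = -0.03864; check Q = 358.6
Then add 0.7885 M of J.
Step 2:
                  M         C         J
  I          0.2255    0.7512      3.11
  C         0.02001   0.01334 -0.006671
  E          0.2455    0.7645     3.103
  solve Keq expr → x = -0.006671; check Q = 358.6
Then add 1.307 M of J.
Step 3:
                  M         C         J
  I          0.2455    0.7645      4.41
  C         0.02621   0.01748 -0.008738
  E          0.2718     0.782     4.401
  solve Keq expr → x = -0.008738; check Q = 358.6

x = -0.008738 M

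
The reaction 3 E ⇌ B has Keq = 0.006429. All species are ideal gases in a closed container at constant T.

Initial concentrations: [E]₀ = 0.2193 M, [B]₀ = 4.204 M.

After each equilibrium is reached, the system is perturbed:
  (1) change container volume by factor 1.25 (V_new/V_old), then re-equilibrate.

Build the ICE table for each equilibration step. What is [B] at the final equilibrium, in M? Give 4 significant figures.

Q₀ = 398.6 vs Keq = 0.006429 ⇒ Q>K, reverse
Step 1:
                    E           B
  init         0.2193       4.204
  Δ             6.572      -2.191
  eq            6.791       2.013
  solve Keq expr → x = -2.191; check Q = 0.006429
Then change container volume by factor 1.25 (V_new/V_old).
Step 2:
                    E           B
  init          5.433       1.611
  Δ            0.5992     -0.1997
  eq            6.032       1.411
  solve Keq expr → x = -0.1997; check Q = 0.006429

[B]_eq = 1.411 M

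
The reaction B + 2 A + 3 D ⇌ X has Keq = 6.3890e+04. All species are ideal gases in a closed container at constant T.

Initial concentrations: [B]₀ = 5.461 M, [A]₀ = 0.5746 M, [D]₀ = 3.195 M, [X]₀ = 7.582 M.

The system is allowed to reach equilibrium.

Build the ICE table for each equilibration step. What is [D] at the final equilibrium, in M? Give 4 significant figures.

[D]_eq = 2.335 M

Q₀ = 0.1289 vs Keq = 6.3890e+04 ⇒ Q<K, forward
Step 1:
                  B         A         D         X
  I           5.461    0.5746     3.195     7.582
  C         -0.2866   -0.5732   -0.8598    0.2866
  E           5.174  0.001367     2.335     7.869
  solve Keq expr → x = 0.2866; check Q = 6.3890e+04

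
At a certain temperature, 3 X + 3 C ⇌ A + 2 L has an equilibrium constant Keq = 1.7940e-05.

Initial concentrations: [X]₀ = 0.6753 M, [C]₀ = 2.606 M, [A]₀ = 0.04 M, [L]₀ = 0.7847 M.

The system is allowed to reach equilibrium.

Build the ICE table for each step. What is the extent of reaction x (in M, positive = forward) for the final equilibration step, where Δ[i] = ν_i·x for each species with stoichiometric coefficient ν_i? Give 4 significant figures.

x = -0.03963 M

Q₀ = 0.004519 vs Keq = 1.7940e-05 ⇒ Q>K, reverse
Step 1:
                    X           C           A           L
  I            0.6753       2.606        0.04      0.7847
  C            0.1189      0.1189    -0.03963    -0.07927
  E            0.7942       2.725  3.6540e-04      0.7054
  solve Keq expr → x = -0.03963; check Q = 1.7940e-05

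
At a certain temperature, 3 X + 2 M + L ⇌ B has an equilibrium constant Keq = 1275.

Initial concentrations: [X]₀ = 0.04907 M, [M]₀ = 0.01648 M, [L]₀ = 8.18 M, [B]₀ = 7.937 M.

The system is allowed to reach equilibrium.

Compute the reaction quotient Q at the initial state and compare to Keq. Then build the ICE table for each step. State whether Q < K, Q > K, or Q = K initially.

Q₀ = 3.0237e+07 vs Keq = 1275 ⇒ Q>K, reverse
Step 1:
                   X          M          L          B
  init       0.04907    0.01648       8.18      7.937
  Δ           0.2395     0.1597    0.07985   -0.07985
  eq          0.2886     0.1762       8.26      7.857
  solve Keq expr → x = -0.07985; check Q = 1275

Q₀ = 3.0237e+07; Q > K (proceeds reverse)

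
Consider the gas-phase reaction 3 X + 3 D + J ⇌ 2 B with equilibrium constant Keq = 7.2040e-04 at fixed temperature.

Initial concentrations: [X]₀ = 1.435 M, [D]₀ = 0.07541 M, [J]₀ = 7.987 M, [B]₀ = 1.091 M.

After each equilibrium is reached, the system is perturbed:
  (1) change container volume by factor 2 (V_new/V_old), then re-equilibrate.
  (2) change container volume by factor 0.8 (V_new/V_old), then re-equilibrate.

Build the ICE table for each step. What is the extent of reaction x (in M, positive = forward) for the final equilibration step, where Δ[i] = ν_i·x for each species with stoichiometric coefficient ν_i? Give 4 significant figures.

Q₀ = 117.6 vs Keq = 7.2040e-04 ⇒ Q>K, reverse
Step 1:
                  X         D         J         B
  Initial     1.435   0.07541     7.987     1.091
  Change      1.071     1.071    0.3569   -0.7137
  Equil       2.506     1.146     8.344    0.3773
  solve Keq expr → x = -0.3569; check Q = 7.2040e-04
Then change container volume by factor 2 (V_new/V_old).
Step 2:
                  X         D         J         B
  Initial     1.253     0.573     4.172    0.1886
  Change     0.1879    0.1879   0.06262   -0.1252
  Equil       1.441    0.7609     4.235   0.06339
  solve Keq expr → x = -0.06262; check Q = 7.2040e-04
Then change container volume by factor 0.8 (V_new/V_old).
Step 3:
                  X         D         J         B
  Initial     1.801    0.9511     5.293   0.07923
  Change   -0.05984  -0.05984  -0.01995    0.0399
  Equil       1.741    0.8912     5.273    0.1191
  solve Keq expr → x = 0.01995; check Q = 7.2040e-04

x = 0.01995 M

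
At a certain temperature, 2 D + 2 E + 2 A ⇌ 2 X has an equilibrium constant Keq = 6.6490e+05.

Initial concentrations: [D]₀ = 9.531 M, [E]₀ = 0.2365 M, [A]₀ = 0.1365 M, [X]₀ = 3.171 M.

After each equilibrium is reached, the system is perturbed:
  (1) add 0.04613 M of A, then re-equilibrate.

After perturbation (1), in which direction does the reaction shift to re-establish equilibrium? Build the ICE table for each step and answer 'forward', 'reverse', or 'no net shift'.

Q₀ = 106.2 vs Keq = 6.6490e+05 ⇒ Q<K, forward
Step 1:
                   D          E          A          X
  Initial      9.531     0.2365     0.1365      3.171
  Change     -0.1324    -0.1324    -0.1324     0.1324
  Equil        9.399     0.1041   0.004139      3.303
  solve Keq expr → x = 0.06618; check Q = 6.6490e+05
Then add 0.04613 M of A.
Step 2:
                   D          E          A          X
  Initial      9.399     0.1041    0.05027      3.303
  Change    -0.04308   -0.04308   -0.04308    0.04308
  Equil        9.356    0.06105   0.007185      3.346
  solve Keq expr → x = 0.02154; check Q = 6.6490e+05

Direction: forward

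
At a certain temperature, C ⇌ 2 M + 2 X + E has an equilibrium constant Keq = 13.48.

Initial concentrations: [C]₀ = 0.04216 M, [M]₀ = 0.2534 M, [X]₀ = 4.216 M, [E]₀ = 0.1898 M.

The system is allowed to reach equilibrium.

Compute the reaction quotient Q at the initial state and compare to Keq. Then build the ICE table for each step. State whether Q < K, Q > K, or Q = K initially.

Q₀ = 5.138 vs Keq = 13.48 ⇒ Q<K, forward
Step 1:
                   C          M          X          E
  I          0.04216     0.2534      4.216     0.1898
  C         -0.01856    0.03712    0.03712    0.01856
  E           0.0236     0.2905      4.253     0.2084
  solve Keq expr → x = 0.01856; check Q = 13.48

Q₀ = 5.138; Q < K (proceeds forward)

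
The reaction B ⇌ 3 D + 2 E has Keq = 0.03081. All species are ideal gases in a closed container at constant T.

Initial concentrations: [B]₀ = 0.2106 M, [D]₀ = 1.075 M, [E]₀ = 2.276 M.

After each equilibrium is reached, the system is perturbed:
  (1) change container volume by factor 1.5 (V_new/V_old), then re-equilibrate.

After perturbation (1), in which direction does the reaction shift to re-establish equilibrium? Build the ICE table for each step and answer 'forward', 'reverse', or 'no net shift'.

Direction: forward

Q₀ = 30.56 vs Keq = 0.03081 ⇒ Q>K, reverse
Step 1:
                   B          D          E
  I           0.2106      1.075      2.276
  C           0.2992    -0.8976    -0.5984
  E           0.5098     0.1774      1.678
  solve Keq expr → x = -0.2992; check Q = 0.03081
Then change container volume by factor 1.5 (V_new/V_old).
Step 2:
                   B          D          E
  I           0.3399     0.1183      1.118
  C         -0.02471    0.07413    0.04942
  E           0.3152     0.1924      1.168
  solve Keq expr → x = 0.02471; check Q = 0.03081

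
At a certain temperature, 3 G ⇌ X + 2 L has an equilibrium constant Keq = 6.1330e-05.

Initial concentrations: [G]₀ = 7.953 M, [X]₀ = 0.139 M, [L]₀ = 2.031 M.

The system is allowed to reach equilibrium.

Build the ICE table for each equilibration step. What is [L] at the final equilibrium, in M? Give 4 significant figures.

[L]_eq = 1.776 M

Q₀ = 0.00114 vs Keq = 6.1330e-05 ⇒ Q>K, reverse
Step 1:
                    G           X           L
  I             7.953       0.139       2.031
  C            0.3832     -0.1277     -0.2555
  E             8.336     0.01127       1.776
  solve Keq expr → x = -0.1277; check Q = 6.1330e-05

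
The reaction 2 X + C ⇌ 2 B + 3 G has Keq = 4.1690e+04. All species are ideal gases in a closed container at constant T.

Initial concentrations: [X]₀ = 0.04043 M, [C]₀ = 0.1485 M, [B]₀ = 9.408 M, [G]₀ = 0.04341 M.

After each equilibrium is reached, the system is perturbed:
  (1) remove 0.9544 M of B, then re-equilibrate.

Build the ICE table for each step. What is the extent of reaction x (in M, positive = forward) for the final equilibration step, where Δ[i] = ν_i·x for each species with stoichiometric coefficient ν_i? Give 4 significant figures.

Q₀ = 29.83 vs Keq = 4.1690e+04 ⇒ Q<K, forward
Step 1:
                   X          C          B          G
  I          0.04043     0.1485      9.408    0.04341
  C         -0.03649   -0.01824    0.03649    0.05473
  E         0.003941     0.1303      9.444    0.09814
  solve Keq expr → x = 0.01824; check Q = 4.1690e+04
Then remove 0.9544 M of B.
Step 2:
                   X          C          B          G
  I         0.003941     0.1303       8.49    0.09814
  C       -3.6580e-04 -1.8290e-04 3.6580e-04 5.4870e-04
  E         0.003575     0.1301       8.49    0.09869
  solve Keq expr → x = 1.8290e-04; check Q = 4.1690e+04

x = 1.8290e-04 M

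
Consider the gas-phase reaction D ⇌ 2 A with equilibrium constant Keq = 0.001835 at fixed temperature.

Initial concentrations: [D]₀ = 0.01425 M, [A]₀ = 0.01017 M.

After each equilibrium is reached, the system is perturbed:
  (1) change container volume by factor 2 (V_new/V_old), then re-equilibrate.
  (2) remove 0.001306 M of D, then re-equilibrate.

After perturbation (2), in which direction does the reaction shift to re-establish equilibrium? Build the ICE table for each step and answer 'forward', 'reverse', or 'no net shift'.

Q₀ = 0.007258 vs Keq = 0.001835 ⇒ Q>K, reverse
Step 1:
                   D          A
  I          0.01425    0.01017
  C         0.002327  -0.004655
  E          0.01658   0.005515
  solve Keq expr → x = -0.002327; check Q = 0.001835
Then change container volume by factor 2 (V_new/V_old).
Step 2:
                   D          A
  I         0.008289   0.002758
  C       -5.1017e-04    0.00102
  E         0.007778   0.003778
  solve Keq expr → x = 5.1017e-04; check Q = 0.001835
Then remove 0.001306 M of D.
Step 3:
                   D          A
  I         0.006472   0.003778
  C       1.4647e-04 -2.9295e-04
  E         0.006619   0.003485
  solve Keq expr → x = -1.4647e-04; check Q = 0.001835

Direction: reverse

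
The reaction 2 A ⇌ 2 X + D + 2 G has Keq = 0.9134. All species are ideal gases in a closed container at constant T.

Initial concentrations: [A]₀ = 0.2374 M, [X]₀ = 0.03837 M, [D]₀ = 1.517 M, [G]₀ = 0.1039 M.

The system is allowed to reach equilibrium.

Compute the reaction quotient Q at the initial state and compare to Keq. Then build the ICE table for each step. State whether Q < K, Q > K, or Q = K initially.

Q₀ = 4.2780e-04; Q < K (proceeds forward)

Q₀ = 4.2780e-04 vs Keq = 0.9134 ⇒ Q<K, forward
Step 1:
                    A           X           D           G
  Initial      0.2374     0.03837       1.517      0.1039
  Change       -0.165       0.165     0.08251       0.165
  Equil       0.07238      0.2034         1.6      0.2689
  solve Keq expr → x = 0.08251; check Q = 0.9134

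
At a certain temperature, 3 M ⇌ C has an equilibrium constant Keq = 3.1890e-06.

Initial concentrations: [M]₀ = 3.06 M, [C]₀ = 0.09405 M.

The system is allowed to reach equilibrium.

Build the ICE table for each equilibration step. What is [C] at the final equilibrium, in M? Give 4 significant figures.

[C]_eq = 1.1901e-04 M

Q₀ = 0.003282 vs Keq = 3.1890e-06 ⇒ Q>K, reverse
Step 1:
                    M           C
  I              3.06     0.09405
  C            0.2818    -0.09393
  E             3.342  1.1901e-04
  solve Keq expr → x = -0.09393; check Q = 3.1890e-06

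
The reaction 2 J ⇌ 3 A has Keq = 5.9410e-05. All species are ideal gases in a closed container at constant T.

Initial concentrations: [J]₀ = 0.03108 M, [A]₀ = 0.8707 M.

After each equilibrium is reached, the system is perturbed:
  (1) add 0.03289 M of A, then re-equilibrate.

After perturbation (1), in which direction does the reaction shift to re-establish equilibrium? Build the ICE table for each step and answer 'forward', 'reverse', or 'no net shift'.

Direction: reverse

Q₀ = 683.4 vs Keq = 5.9410e-05 ⇒ Q>K, reverse
Step 1:
                    J           A
  I           0.03108      0.8707
  C            0.5621     -0.8432
  E            0.5932     0.02755
  solve Keq expr → x = -0.2811; check Q = 5.9410e-05
Then add 0.03289 M of A.
Step 2:
                    J           A
  I            0.5932     0.06044
  C           0.02149    -0.03223
  E            0.6147     0.02821
  solve Keq expr → x = -0.01074; check Q = 5.9410e-05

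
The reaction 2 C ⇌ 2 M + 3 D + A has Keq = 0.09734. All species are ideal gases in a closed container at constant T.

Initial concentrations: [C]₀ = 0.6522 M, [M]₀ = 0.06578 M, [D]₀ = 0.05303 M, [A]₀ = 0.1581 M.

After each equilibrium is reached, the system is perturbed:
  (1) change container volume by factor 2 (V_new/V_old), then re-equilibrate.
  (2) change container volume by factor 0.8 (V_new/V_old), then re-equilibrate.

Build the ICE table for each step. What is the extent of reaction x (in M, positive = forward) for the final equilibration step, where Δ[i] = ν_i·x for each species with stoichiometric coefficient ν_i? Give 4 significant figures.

Q₀ = 2.3984e-07 vs Keq = 0.09734 ⇒ Q<K, forward
Step 1:
                    C           M           D           A
  Initial      0.6522     0.06578     0.05303      0.1581
  Change      -0.3392      0.3392      0.5088      0.1696
  Equil         0.313       0.405      0.5619      0.3277
  solve Keq expr → x = 0.1696; check Q = 0.09734
Then change container volume by factor 2 (V_new/V_old).
Step 2:
                    C           M           D           A
  Initial      0.1565      0.2025      0.2809      0.1639
  Change     -0.06654     0.06654     0.09981     0.03327
  Equil       0.08995       0.269      0.3807      0.1971
  solve Keq expr → x = 0.03327; check Q = 0.09734
Then change container volume by factor 0.8 (V_new/V_old).
Step 3:
                    C           M           D           A
  Initial      0.1124      0.3363      0.4759      0.2464
  Change      0.02615    -0.02615    -0.03922    -0.01307
  Equil        0.1386      0.3102      0.4367      0.2333
  solve Keq expr → x = -0.01307; check Q = 0.09734

x = -0.01307 M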